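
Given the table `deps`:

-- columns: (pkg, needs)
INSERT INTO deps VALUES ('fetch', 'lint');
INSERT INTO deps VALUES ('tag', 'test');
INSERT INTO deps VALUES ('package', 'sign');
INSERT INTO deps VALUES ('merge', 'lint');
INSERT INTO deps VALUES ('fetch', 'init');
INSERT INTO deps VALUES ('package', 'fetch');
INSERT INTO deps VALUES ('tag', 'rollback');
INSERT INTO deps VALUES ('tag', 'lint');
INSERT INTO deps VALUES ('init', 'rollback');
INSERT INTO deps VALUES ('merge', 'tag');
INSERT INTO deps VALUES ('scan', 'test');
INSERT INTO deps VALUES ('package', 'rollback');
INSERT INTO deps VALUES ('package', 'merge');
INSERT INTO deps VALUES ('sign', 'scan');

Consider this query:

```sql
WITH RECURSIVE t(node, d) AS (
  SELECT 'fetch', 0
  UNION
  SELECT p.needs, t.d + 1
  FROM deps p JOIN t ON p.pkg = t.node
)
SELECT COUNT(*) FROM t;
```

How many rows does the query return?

Base: (fetch, d=0).
Iteration 1: edges from {fetch} -> (init, d=1), (lint, d=1).
Iteration 2: edges from {init,lint} -> (rollback, d=2).
Iteration 3: no outgoing edges from {rollback}; recursion stops.
Total rows emitted: 4.

4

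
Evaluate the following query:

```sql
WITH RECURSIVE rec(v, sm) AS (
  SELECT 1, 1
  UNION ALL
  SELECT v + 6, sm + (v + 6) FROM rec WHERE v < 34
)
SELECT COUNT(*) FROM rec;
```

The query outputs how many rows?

7

Base: v=1, sm=1.
Iteration 1: 1 < 34 holds -> v = 1 + 6 = 7, sm = 1 + 7 = 8.
Iteration 2: 7 < 34 holds -> v = 7 + 6 = 13, sm = 8 + 13 = 21.
Iteration 3: 13 < 34 holds -> v = 13 + 6 = 19, sm = 21 + 19 = 40.
Iteration 4: 19 < 34 holds -> v = 19 + 6 = 25, sm = 40 + 25 = 65.
Iteration 5: 25 < 34 holds -> v = 25 + 6 = 31, sm = 65 + 31 = 96.
Iteration 6: 31 < 34 holds -> v = 31 + 6 = 37, sm = 96 + 37 = 133.
Iteration 7: 37 < 34 fails; recursion stops.
Total rows emitted: 7.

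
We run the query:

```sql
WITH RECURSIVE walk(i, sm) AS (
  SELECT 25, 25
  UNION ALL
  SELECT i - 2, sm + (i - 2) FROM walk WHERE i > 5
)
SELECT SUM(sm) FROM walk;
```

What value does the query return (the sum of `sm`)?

1210

Base: i=25, sm=25.
Iteration 1: 25 > 5 holds -> i = 25 - 2 = 23, sm = 25 + 23 = 48.
Iteration 2: 23 > 5 holds -> i = 23 - 2 = 21, sm = 48 + 21 = 69.
Iteration 3: 21 > 5 holds -> i = 21 - 2 = 19, sm = 69 + 19 = 88.
Iteration 4: 19 > 5 holds -> i = 19 - 2 = 17, sm = 88 + 17 = 105.
Iteration 5: 17 > 5 holds -> i = 17 - 2 = 15, sm = 105 + 15 = 120.
Iteration 6: 15 > 5 holds -> i = 15 - 2 = 13, sm = 120 + 13 = 133.
Iteration 7: 13 > 5 holds -> i = 13 - 2 = 11, sm = 133 + 11 = 144.
Iteration 8: 11 > 5 holds -> i = 11 - 2 = 9, sm = 144 + 9 = 153.
Iteration 9: 9 > 5 holds -> i = 9 - 2 = 7, sm = 153 + 7 = 160.
Iteration 10: 7 > 5 holds -> i = 7 - 2 = 5, sm = 160 + 5 = 165.
Iteration 11: 5 > 5 fails; recursion stops.
SUM(sm) = 25 + 48 + 69 + 88 + 105 + 120 + 133 + 144 + 153 + 160 + 165 = 1210.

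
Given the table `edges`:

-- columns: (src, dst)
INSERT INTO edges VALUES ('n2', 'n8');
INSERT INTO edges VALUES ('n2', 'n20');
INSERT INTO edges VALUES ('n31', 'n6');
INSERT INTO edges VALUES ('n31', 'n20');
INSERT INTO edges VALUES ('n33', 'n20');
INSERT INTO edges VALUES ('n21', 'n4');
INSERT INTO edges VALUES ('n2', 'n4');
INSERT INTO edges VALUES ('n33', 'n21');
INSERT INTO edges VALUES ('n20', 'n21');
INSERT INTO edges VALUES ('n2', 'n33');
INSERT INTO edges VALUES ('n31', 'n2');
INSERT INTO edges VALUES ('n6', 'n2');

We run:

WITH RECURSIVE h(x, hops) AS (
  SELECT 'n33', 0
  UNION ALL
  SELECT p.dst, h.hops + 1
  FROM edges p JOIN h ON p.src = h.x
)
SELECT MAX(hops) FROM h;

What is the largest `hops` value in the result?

3

Base: (n33, hops=0).
Iteration 1: edges from {n33} -> (n20, hops=1), (n21, hops=1).
Iteration 2: edges from {n20,n21} -> (n21, hops=2), (n4, hops=2).
Iteration 3: edges from {n21,n4} -> (n4, hops=3).
Iteration 4: no outgoing edges from {n4}; recursion stops.
hops values: 0, 1, 1, 2, 2, 3; the maximum is 3.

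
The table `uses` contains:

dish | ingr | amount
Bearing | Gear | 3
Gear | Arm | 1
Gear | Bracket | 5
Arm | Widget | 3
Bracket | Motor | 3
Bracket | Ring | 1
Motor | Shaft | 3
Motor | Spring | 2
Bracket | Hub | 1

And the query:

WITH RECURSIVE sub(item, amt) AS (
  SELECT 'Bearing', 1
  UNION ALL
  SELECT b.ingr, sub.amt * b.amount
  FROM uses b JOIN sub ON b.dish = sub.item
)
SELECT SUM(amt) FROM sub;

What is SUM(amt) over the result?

331

Base: (Bearing, amt=1).
Iteration 1: components of {Bearing} -> Gear = 1*3 = 3.
Iteration 2: components of {Gear} -> Arm = 3*1 = 3, Bracket = 3*5 = 15.
Iteration 3: components of {Arm,Bracket} -> Hub = 15*1 = 15, Motor = 15*3 = 45, Ring = 15*1 = 15, Widget = 3*3 = 9.
Iteration 4: components of {Hub,Motor,Ring,Widget} -> Shaft = 45*3 = 135, Spring = 45*2 = 90.
Iteration 5: no further components; recursion stops.
SUM(amt) = 1 + 3 + 3 + 15 + 9 + 45 + 15 + 15 + 135 + 90 = 331.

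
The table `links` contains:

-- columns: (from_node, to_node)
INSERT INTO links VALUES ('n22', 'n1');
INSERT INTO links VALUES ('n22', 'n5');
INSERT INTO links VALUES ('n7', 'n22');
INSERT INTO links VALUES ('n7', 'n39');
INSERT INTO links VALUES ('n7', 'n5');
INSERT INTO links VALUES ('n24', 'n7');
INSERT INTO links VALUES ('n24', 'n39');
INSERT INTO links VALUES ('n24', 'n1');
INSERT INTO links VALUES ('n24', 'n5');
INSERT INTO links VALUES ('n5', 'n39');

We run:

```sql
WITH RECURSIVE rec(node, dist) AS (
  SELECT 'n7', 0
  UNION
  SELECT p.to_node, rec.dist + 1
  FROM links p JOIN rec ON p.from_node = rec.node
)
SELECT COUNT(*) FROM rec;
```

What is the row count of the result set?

Base: (n7, dist=0).
Iteration 1: edges from {n7} -> (n22, dist=1), (n39, dist=1), (n5, dist=1).
Iteration 2: edges from {n22,n39,n5} -> (n1, dist=2), (n39, dist=2), (n5, dist=2).
Iteration 3: edges from {n1,n39,n5} -> (n39, dist=3).
Iteration 4: no outgoing edges from {n39}; recursion stops.
Total rows emitted: 8.

8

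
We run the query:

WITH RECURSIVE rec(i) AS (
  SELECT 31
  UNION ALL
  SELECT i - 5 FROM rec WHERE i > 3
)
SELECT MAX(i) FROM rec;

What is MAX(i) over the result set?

31

Base: i=31.
Iteration 1: 31 > 3 holds -> i = 31 - 5 = 26.
Iteration 2: 26 > 3 holds -> i = 26 - 5 = 21.
Iteration 3: 21 > 3 holds -> i = 21 - 5 = 16.
Iteration 4: 16 > 3 holds -> i = 16 - 5 = 11.
Iteration 5: 11 > 3 holds -> i = 11 - 5 = 6.
Iteration 6: 6 > 3 holds -> i = 6 - 5 = 1.
Iteration 7: 1 > 3 fails; recursion stops.
i values: 31, 26, 21, 16, 11, 6, 1; the maximum is 31.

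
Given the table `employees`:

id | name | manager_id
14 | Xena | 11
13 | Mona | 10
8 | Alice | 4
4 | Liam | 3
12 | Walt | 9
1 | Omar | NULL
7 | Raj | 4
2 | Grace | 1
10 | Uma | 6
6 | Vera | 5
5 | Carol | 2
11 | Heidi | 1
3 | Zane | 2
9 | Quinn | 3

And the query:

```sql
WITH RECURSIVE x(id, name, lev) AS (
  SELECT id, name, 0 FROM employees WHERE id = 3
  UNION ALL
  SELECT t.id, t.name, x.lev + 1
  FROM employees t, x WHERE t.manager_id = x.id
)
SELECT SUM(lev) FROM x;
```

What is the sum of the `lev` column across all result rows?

8

Base: id=3 (Zane) at lev 0.
Iteration 1: rows with manager_id in {3} -> Liam (id 4, lev 1), Quinn (id 9, lev 1).
Iteration 2: rows with manager_id in {4,9} -> Raj (id 7, lev 2), Alice (id 8, lev 2), Walt (id 12, lev 2).
Iteration 3: no rows with manager_id in {7,8,12}; recursion stops.
SUM(lev) = 0 + 1 + 1 + 2 + 2 + 2 = 8.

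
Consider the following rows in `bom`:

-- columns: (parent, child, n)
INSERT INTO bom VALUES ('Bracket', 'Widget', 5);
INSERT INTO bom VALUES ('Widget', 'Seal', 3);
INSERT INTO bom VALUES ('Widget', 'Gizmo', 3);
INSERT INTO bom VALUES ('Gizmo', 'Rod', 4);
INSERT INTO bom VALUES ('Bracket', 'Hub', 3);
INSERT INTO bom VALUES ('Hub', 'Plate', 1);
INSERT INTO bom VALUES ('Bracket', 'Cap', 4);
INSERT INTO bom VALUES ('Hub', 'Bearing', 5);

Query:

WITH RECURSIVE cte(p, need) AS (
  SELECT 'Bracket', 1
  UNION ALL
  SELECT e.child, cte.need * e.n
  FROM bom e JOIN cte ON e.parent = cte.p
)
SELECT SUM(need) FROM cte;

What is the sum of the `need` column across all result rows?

121

Base: (Bracket, need=1).
Iteration 1: components of {Bracket} -> Cap = 1*4 = 4, Hub = 1*3 = 3, Widget = 1*5 = 5.
Iteration 2: components of {Cap,Hub,Widget} -> Bearing = 3*5 = 15, Gizmo = 5*3 = 15, Plate = 3*1 = 3, Seal = 5*3 = 15.
Iteration 3: components of {Bearing,Gizmo,Plate,Seal} -> Rod = 15*4 = 60.
Iteration 4: no further components; recursion stops.
SUM(need) = 1 + 5 + 3 + 4 + 15 + 15 + 3 + 15 + 60 = 121.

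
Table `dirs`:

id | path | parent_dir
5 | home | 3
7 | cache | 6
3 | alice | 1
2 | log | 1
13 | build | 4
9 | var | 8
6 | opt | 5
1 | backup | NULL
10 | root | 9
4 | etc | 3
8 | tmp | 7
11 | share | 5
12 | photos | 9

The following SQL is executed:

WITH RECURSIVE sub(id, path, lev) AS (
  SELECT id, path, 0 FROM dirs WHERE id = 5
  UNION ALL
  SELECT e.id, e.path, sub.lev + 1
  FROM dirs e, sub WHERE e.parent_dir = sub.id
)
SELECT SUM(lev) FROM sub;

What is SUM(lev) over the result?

21

Base: id=5 (home) at lev 0.
Iteration 1: rows with parent_dir in {5} -> opt (id 6, lev 1), share (id 11, lev 1).
Iteration 2: rows with parent_dir in {6,11} -> cache (id 7, lev 2).
Iteration 3: rows with parent_dir in {7} -> tmp (id 8, lev 3).
Iteration 4: rows with parent_dir in {8} -> var (id 9, lev 4).
Iteration 5: rows with parent_dir in {9} -> root (id 10, lev 5), photos (id 12, lev 5).
Iteration 6: no rows with parent_dir in {10,12}; recursion stops.
SUM(lev) = 0 + 1 + 1 + 2 + 3 + 4 + 5 + 5 = 21.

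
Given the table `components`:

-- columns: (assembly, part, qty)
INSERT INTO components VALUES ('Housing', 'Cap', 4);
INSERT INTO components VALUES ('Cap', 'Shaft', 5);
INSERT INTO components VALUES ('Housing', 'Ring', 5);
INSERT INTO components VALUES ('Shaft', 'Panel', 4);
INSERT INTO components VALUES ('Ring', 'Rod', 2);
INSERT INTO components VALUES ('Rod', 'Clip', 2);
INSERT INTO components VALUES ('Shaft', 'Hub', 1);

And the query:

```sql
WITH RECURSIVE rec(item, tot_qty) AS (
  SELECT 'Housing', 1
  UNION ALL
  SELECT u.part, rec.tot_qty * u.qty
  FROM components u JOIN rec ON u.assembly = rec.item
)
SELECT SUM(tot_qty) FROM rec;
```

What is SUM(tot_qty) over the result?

160

Base: (Housing, tot_qty=1).
Iteration 1: components of {Housing} -> Cap = 1*4 = 4, Ring = 1*5 = 5.
Iteration 2: components of {Cap,Ring} -> Rod = 5*2 = 10, Shaft = 4*5 = 20.
Iteration 3: components of {Rod,Shaft} -> Clip = 10*2 = 20, Hub = 20*1 = 20, Panel = 20*4 = 80.
Iteration 4: no further components; recursion stops.
SUM(tot_qty) = 1 + 4 + 5 + 20 + 10 + 80 + 20 + 20 = 160.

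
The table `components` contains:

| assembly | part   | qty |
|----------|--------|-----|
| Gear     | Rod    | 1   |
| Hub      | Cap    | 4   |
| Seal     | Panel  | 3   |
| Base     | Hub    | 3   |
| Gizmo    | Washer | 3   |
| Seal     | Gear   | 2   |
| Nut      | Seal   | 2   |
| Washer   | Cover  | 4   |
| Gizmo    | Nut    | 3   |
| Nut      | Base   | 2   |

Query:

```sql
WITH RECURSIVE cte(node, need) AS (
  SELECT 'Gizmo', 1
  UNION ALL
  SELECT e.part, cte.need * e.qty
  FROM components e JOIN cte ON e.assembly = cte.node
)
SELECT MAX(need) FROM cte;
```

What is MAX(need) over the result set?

72

Base: (Gizmo, need=1).
Iteration 1: components of {Gizmo} -> Nut = 1*3 = 3, Washer = 1*3 = 3.
Iteration 2: components of {Nut,Washer} -> Base = 3*2 = 6, Cover = 3*4 = 12, Seal = 3*2 = 6.
Iteration 3: components of {Base,Cover,Seal} -> Gear = 6*2 = 12, Hub = 6*3 = 18, Panel = 6*3 = 18.
Iteration 4: components of {Gear,Hub,Panel} -> Cap = 18*4 = 72, Rod = 12*1 = 12.
Iteration 5: no further components; recursion stops.
need values: 1, 3, 3, 6, 6, 12, 18, 18, 12, 72, 12; the maximum is 72.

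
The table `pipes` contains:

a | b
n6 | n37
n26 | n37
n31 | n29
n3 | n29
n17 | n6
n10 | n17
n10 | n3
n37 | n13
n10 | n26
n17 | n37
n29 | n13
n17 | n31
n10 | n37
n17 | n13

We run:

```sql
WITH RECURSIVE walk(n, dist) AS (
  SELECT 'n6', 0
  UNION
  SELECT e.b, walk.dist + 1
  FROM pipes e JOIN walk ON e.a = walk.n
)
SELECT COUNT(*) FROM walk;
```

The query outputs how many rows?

Base: (n6, dist=0).
Iteration 1: edges from {n6} -> (n37, dist=1).
Iteration 2: edges from {n37} -> (n13, dist=2).
Iteration 3: no outgoing edges from {n13}; recursion stops.
Total rows emitted: 3.

3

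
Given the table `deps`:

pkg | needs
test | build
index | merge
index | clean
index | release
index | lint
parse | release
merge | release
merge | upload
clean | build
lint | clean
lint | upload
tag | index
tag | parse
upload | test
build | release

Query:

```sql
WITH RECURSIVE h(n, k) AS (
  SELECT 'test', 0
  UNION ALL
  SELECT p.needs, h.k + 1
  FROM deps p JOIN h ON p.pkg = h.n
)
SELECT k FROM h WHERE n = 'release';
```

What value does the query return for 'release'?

2

Base: (test, k=0).
Iteration 1: edges from {test} -> (build, k=1).
Iteration 2: edges from {build} -> (release, k=2).
Iteration 3: no outgoing edges from {release}; recursion stops.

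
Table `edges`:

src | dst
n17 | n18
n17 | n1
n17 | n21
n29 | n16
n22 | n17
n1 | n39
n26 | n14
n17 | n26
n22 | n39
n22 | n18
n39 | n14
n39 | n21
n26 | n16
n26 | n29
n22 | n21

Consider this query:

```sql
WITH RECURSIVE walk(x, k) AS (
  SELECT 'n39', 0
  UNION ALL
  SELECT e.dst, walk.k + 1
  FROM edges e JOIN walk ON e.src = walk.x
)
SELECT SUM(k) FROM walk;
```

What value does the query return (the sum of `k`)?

2

Base: (n39, k=0).
Iteration 1: edges from {n39} -> (n14, k=1), (n21, k=1).
Iteration 2: no outgoing edges from {n14,n21}; recursion stops.
SUM(k) = 0 + 1 + 1 = 2.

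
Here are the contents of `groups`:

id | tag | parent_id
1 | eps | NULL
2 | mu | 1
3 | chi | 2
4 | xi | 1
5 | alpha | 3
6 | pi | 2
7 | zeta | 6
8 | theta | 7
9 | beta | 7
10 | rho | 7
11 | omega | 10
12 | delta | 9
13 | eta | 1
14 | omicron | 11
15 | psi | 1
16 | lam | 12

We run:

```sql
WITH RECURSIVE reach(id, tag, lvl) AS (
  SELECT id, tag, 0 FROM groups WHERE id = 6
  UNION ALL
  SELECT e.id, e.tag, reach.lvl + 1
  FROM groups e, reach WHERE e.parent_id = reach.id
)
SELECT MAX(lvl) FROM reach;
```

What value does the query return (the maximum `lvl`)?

4

Base: id=6 (pi) at lvl 0.
Iteration 1: rows with parent_id in {6} -> zeta (id 7, lvl 1).
Iteration 2: rows with parent_id in {7} -> theta (id 8, lvl 2), beta (id 9, lvl 2), rho (id 10, lvl 2).
Iteration 3: rows with parent_id in {8,9,10} -> omega (id 11, lvl 3), delta (id 12, lvl 3).
Iteration 4: rows with parent_id in {11,12} -> omicron (id 14, lvl 4), lam (id 16, lvl 4).
Iteration 5: no rows with parent_id in {14,16}; recursion stops.
lvl values: 0, 1, 2, 2, 2, 3, 3, 4, 4; the maximum is 4.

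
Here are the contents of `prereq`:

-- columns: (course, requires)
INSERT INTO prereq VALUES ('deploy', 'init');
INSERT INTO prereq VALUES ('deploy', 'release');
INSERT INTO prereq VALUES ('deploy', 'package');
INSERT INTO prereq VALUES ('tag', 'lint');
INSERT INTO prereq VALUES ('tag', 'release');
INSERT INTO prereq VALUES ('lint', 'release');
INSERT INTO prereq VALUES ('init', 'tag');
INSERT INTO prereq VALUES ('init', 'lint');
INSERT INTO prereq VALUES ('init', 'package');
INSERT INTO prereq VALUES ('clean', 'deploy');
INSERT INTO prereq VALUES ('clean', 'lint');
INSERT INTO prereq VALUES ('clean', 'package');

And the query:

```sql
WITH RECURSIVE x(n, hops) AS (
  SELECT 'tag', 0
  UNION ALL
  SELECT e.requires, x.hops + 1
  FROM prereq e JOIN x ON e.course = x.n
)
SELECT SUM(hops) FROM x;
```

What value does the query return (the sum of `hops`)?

Base: (tag, hops=0).
Iteration 1: edges from {tag} -> (lint, hops=1), (release, hops=1).
Iteration 2: edges from {lint,release} -> (release, hops=2).
Iteration 3: no outgoing edges from {release}; recursion stops.
SUM(hops) = 0 + 1 + 1 + 2 = 4.

4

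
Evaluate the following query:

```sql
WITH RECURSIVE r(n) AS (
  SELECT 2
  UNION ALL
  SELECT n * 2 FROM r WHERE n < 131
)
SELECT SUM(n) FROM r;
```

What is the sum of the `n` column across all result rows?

510

Base: n=2.
Iteration 1: 2 < 131 holds -> n = 2 * 2 = 4.
Iteration 2: 4 < 131 holds -> n = 4 * 2 = 8.
Iteration 3: 8 < 131 holds -> n = 8 * 2 = 16.
Iteration 4: 16 < 131 holds -> n = 16 * 2 = 32.
Iteration 5: 32 < 131 holds -> n = 32 * 2 = 64.
Iteration 6: 64 < 131 holds -> n = 64 * 2 = 128.
Iteration 7: 128 < 131 holds -> n = 128 * 2 = 256.
Iteration 8: 256 < 131 fails; recursion stops.
SUM(n) = 2 + 4 + 8 + 16 + 32 + 64 + 128 + 256 = 510.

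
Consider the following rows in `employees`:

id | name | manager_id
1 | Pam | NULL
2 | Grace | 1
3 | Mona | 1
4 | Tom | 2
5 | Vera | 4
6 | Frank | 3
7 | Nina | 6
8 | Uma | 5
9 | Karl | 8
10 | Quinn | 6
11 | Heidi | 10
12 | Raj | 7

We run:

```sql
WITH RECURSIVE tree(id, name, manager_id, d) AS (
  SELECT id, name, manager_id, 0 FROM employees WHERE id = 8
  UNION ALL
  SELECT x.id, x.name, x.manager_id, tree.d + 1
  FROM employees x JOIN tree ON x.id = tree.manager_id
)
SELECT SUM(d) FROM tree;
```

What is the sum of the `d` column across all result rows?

10

Base: id=8 (Uma), manager_id=5, d 0.
Iteration 1: join on id=5 -> Vera (id 5, manager_id=4, d 1).
Iteration 2: join on id=4 -> Tom (id 4, manager_id=2, d 2).
Iteration 3: join on id=2 -> Grace (id 2, manager_id=1, d 3).
Iteration 4: join on id=1 -> Pam (id 1, manager_id=NULL, d 4).
Iteration 5: manager_id is NULL; no match; recursion stops.
SUM(d) = 0 + 1 + 2 + 3 + 4 = 10.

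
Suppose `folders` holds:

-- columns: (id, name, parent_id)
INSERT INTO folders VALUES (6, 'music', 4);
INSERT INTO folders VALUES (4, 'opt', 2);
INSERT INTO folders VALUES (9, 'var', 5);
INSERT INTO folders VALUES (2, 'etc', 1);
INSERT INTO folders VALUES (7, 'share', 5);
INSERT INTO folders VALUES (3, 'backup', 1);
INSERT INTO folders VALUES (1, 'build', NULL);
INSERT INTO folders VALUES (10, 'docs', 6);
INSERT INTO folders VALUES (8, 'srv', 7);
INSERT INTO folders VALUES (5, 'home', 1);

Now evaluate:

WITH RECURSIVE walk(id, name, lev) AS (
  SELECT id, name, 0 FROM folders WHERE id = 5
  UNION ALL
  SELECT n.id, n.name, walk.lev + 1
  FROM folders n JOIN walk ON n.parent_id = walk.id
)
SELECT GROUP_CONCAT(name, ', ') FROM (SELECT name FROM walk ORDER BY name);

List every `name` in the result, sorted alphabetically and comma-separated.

Base: id=5 (home) at lev 0.
Iteration 1: rows with parent_id in {5} -> share (id 7, lev 1), var (id 9, lev 1).
Iteration 2: rows with parent_id in {7,9} -> srv (id 8, lev 2).
Iteration 3: no rows with parent_id in {8}; recursion stops.

home, share, srv, var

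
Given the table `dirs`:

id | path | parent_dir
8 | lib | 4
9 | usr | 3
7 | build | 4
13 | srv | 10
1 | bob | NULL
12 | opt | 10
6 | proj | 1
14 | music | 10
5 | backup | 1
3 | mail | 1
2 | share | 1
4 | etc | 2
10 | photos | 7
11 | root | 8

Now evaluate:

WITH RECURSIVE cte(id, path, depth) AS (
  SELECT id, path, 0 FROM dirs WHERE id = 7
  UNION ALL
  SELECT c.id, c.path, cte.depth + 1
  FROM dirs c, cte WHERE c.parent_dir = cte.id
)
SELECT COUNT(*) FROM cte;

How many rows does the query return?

5

Base: id=7 (build) at depth 0.
Iteration 1: rows with parent_dir in {7} -> photos (id 10, depth 1).
Iteration 2: rows with parent_dir in {10} -> opt (id 12, depth 2), srv (id 13, depth 2), music (id 14, depth 2).
Iteration 3: no rows with parent_dir in {12,13,14}; recursion stops.
Total rows emitted: 5.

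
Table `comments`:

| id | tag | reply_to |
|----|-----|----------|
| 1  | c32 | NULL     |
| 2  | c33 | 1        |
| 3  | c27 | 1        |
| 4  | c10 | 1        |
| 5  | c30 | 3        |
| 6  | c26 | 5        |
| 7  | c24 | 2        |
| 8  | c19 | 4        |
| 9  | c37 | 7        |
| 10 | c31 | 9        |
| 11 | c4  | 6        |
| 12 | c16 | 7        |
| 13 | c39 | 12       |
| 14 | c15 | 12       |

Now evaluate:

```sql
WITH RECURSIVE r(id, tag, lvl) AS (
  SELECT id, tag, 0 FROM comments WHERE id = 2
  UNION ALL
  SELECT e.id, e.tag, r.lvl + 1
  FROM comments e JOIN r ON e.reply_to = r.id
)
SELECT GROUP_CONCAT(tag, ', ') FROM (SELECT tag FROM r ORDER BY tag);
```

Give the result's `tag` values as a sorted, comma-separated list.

Base: id=2 (c33) at lvl 0.
Iteration 1: rows with reply_to in {2} -> c24 (id 7, lvl 1).
Iteration 2: rows with reply_to in {7} -> c37 (id 9, lvl 2), c16 (id 12, lvl 2).
Iteration 3: rows with reply_to in {9,12} -> c31 (id 10, lvl 3), c39 (id 13, lvl 3), c15 (id 14, lvl 3).
Iteration 4: no rows with reply_to in {10,13,14}; recursion stops.

c15, c16, c24, c31, c33, c37, c39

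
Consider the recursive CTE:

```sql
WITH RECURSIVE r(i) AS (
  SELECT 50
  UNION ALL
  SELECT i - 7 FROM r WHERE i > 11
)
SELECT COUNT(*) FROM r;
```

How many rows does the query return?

7

Base: i=50.
Iteration 1: 50 > 11 holds -> i = 50 - 7 = 43.
Iteration 2: 43 > 11 holds -> i = 43 - 7 = 36.
Iteration 3: 36 > 11 holds -> i = 36 - 7 = 29.
Iteration 4: 29 > 11 holds -> i = 29 - 7 = 22.
Iteration 5: 22 > 11 holds -> i = 22 - 7 = 15.
Iteration 6: 15 > 11 holds -> i = 15 - 7 = 8.
Iteration 7: 8 > 11 fails; recursion stops.
Total rows emitted: 7.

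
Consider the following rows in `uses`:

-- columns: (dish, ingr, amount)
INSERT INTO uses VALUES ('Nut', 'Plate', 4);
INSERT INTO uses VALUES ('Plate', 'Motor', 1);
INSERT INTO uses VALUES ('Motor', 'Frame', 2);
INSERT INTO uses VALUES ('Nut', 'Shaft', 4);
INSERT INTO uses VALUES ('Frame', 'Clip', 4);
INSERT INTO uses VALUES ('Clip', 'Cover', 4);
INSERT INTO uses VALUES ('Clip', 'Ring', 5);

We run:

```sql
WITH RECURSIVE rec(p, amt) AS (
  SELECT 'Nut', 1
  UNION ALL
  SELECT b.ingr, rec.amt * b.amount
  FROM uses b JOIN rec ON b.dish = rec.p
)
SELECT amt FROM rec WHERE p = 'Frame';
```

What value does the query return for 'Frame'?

Base: (Nut, amt=1).
Iteration 1: components of {Nut} -> Plate = 1*4 = 4, Shaft = 1*4 = 4.
Iteration 2: components of {Plate,Shaft} -> Motor = 4*1 = 4.
Iteration 3: components of {Motor} -> Frame = 4*2 = 8.
Iteration 4: components of {Frame} -> Clip = 8*4 = 32.
Iteration 5: components of {Clip} -> Cover = 32*4 = 128, Ring = 32*5 = 160.
Iteration 6: no further components; recursion stops.

8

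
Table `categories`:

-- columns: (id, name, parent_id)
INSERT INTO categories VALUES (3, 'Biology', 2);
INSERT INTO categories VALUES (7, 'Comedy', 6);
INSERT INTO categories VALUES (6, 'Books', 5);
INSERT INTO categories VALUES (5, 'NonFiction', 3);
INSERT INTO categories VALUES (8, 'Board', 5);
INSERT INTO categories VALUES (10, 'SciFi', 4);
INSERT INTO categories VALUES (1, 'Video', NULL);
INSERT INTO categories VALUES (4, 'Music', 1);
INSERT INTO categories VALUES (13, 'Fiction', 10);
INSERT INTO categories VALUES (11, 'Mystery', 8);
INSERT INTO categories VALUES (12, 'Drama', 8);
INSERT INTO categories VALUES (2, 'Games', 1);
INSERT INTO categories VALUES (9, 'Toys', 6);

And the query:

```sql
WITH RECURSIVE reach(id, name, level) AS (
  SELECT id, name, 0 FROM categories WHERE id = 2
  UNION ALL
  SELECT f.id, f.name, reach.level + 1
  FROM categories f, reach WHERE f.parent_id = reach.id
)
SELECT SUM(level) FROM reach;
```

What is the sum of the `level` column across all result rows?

25

Base: id=2 (Games) at level 0.
Iteration 1: rows with parent_id in {2} -> Biology (id 3, level 1).
Iteration 2: rows with parent_id in {3} -> NonFiction (id 5, level 2).
Iteration 3: rows with parent_id in {5} -> Books (id 6, level 3), Board (id 8, level 3).
Iteration 4: rows with parent_id in {6,8} -> Comedy (id 7, level 4), Toys (id 9, level 4), Mystery (id 11, level 4), Drama (id 12, level 4).
Iteration 5: no rows with parent_id in {7,9,11,12}; recursion stops.
SUM(level) = 0 + 1 + 2 + 3 + 3 + 4 + 4 + 4 + 4 = 25.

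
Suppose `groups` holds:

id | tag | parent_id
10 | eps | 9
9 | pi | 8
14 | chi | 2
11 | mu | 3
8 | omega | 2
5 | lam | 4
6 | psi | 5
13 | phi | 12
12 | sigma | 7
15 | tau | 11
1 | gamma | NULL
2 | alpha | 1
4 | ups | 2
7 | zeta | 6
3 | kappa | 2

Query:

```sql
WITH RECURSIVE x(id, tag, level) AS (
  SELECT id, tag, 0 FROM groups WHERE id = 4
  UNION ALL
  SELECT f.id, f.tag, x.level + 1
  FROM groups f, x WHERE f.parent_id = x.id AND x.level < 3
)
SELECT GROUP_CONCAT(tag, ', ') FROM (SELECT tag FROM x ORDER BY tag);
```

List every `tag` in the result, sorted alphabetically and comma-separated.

lam, psi, ups, zeta

Base: id=4 (ups) at level 0.
Iteration 1: rows with parent_id in {4} -> lam (id 5, level 1).
Iteration 2: rows with parent_id in {5} -> psi (id 6, level 2).
Iteration 3: rows with parent_id in {6} -> zeta (id 7, level 3).
Iteration 4: level < 3 fails for all current rows; recursion stops.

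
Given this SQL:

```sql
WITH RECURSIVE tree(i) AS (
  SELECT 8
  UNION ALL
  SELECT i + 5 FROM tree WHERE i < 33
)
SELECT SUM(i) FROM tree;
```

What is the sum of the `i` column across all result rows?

123

Base: i=8.
Iteration 1: 8 < 33 holds -> i = 8 + 5 = 13.
Iteration 2: 13 < 33 holds -> i = 13 + 5 = 18.
Iteration 3: 18 < 33 holds -> i = 18 + 5 = 23.
Iteration 4: 23 < 33 holds -> i = 23 + 5 = 28.
Iteration 5: 28 < 33 holds -> i = 28 + 5 = 33.
Iteration 6: 33 < 33 fails; recursion stops.
SUM(i) = 8 + 13 + 18 + 23 + 28 + 33 = 123.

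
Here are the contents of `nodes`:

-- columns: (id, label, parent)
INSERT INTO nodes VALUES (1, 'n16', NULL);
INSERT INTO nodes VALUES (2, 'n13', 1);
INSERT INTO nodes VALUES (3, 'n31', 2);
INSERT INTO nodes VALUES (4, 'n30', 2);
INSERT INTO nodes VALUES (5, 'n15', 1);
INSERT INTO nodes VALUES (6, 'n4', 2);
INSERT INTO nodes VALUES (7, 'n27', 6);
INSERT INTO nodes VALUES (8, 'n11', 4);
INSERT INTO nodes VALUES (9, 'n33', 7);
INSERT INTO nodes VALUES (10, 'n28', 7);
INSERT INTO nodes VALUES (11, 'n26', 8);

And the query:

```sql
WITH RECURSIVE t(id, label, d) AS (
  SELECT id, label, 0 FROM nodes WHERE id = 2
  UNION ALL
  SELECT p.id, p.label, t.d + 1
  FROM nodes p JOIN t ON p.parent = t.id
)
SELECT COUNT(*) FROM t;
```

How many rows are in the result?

Base: id=2 (n13) at d 0.
Iteration 1: rows with parent in {2} -> n31 (id 3, d 1), n30 (id 4, d 1), n4 (id 6, d 1).
Iteration 2: rows with parent in {3,4,6} -> n27 (id 7, d 2), n11 (id 8, d 2).
Iteration 3: rows with parent in {7,8} -> n33 (id 9, d 3), n28 (id 10, d 3), n26 (id 11, d 3).
Iteration 4: no rows with parent in {9,10,11}; recursion stops.
Total rows emitted: 9.

9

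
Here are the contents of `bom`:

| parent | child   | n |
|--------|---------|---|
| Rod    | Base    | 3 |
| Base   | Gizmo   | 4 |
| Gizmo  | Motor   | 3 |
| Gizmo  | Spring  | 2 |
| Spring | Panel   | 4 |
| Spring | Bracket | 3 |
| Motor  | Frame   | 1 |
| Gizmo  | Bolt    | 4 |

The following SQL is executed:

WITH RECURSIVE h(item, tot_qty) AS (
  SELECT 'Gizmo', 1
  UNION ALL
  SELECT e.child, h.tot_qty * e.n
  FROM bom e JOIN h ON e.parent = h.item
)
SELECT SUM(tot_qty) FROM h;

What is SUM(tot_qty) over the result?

27

Base: (Gizmo, tot_qty=1).
Iteration 1: components of {Gizmo} -> Bolt = 1*4 = 4, Motor = 1*3 = 3, Spring = 1*2 = 2.
Iteration 2: components of {Bolt,Motor,Spring} -> Bracket = 2*3 = 6, Frame = 3*1 = 3, Panel = 2*4 = 8.
Iteration 3: no further components; recursion stops.
SUM(tot_qty) = 1 + 3 + 2 + 4 + 3 + 8 + 6 = 27.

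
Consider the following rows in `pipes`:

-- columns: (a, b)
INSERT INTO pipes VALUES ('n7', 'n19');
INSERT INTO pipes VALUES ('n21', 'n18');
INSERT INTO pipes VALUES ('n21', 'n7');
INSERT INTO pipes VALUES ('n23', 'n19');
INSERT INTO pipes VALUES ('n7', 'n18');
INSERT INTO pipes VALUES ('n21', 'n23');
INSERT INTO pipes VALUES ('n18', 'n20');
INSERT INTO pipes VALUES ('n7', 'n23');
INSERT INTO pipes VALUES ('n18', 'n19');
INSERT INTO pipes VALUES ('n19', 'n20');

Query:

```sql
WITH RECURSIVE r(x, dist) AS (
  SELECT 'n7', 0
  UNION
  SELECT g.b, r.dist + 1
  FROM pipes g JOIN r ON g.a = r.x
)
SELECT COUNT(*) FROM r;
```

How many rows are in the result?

7

Base: (n7, dist=0).
Iteration 1: edges from {n7} -> (n18, dist=1), (n19, dist=1), (n23, dist=1).
Iteration 2: edges from {n18,n19,n23} -> (n19, dist=2), (n20, dist=2). [UNION drops 2 duplicate row(s)]
Iteration 3: edges from {n19,n20} -> (n20, dist=3).
Iteration 4: no outgoing edges from {n20}; recursion stops.
Total rows emitted: 7.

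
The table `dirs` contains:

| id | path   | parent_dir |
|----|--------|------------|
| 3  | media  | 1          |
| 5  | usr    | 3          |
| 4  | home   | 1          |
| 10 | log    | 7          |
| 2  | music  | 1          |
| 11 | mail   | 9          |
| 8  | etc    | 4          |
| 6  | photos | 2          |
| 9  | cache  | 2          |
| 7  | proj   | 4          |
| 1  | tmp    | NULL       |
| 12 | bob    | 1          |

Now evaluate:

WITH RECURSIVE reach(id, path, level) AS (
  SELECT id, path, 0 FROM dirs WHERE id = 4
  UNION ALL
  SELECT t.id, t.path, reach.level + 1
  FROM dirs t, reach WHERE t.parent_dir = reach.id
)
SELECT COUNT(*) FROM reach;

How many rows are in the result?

Base: id=4 (home) at level 0.
Iteration 1: rows with parent_dir in {4} -> proj (id 7, level 1), etc (id 8, level 1).
Iteration 2: rows with parent_dir in {7,8} -> log (id 10, level 2).
Iteration 3: no rows with parent_dir in {10}; recursion stops.
Total rows emitted: 4.

4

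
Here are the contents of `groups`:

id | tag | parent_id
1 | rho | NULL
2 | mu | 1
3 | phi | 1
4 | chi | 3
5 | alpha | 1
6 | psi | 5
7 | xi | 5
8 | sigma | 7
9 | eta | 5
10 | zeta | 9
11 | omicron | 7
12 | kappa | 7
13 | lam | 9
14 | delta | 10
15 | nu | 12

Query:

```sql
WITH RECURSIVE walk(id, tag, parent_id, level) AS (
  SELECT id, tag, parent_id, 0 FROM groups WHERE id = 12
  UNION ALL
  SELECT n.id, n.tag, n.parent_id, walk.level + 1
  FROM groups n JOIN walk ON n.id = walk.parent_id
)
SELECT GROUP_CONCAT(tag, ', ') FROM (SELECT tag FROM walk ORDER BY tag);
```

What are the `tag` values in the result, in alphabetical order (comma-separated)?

Base: id=12 (kappa), parent_id=7, level 0.
Iteration 1: join on id=7 -> xi (id 7, parent_id=5, level 1).
Iteration 2: join on id=5 -> alpha (id 5, parent_id=1, level 2).
Iteration 3: join on id=1 -> rho (id 1, parent_id=NULL, level 3).
Iteration 4: parent_id is NULL; no match; recursion stops.

alpha, kappa, rho, xi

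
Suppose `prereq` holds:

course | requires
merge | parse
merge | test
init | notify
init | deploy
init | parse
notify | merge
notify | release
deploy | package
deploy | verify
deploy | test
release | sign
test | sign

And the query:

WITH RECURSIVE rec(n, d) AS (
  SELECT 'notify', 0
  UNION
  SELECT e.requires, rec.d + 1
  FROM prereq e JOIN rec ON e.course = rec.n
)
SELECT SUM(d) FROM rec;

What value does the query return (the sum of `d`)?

11

Base: (notify, d=0).
Iteration 1: edges from {notify} -> (merge, d=1), (release, d=1).
Iteration 2: edges from {merge,release} -> (parse, d=2), (sign, d=2), (test, d=2).
Iteration 3: edges from {parse,sign,test} -> (sign, d=3).
Iteration 4: no outgoing edges from {sign}; recursion stops.
SUM(d) = 0 + 1 + 1 + 2 + 2 + 2 + 3 = 11.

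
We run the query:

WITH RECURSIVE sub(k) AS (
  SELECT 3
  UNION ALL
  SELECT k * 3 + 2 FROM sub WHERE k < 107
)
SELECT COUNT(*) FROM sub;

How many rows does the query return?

4

Base: k=3.
Iteration 1: 3 < 107 holds -> k = 3 * 3 + 2 = 11.
Iteration 2: 11 < 107 holds -> k = 11 * 3 + 2 = 35.
Iteration 3: 35 < 107 holds -> k = 35 * 3 + 2 = 107.
Iteration 4: 107 < 107 fails; recursion stops.
Total rows emitted: 4.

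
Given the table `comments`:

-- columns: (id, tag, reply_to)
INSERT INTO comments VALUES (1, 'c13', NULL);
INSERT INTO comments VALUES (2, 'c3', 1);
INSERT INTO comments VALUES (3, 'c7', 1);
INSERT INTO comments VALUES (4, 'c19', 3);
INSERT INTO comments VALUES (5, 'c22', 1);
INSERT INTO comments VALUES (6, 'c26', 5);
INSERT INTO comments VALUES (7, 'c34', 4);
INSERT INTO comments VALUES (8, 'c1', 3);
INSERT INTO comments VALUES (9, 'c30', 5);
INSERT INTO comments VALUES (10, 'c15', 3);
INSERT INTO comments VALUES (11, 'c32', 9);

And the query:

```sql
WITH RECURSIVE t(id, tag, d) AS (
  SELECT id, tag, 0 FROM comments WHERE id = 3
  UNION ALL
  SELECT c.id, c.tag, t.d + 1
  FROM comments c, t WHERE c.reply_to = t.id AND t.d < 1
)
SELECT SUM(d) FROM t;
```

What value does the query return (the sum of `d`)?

Base: id=3 (c7) at d 0.
Iteration 1: rows with reply_to in {3} -> c19 (id 4, d 1), c1 (id 8, d 1), c15 (id 10, d 1).
Iteration 2: d < 1 fails for all current rows; recursion stops.
SUM(d) = 0 + 1 + 1 + 1 = 3.

3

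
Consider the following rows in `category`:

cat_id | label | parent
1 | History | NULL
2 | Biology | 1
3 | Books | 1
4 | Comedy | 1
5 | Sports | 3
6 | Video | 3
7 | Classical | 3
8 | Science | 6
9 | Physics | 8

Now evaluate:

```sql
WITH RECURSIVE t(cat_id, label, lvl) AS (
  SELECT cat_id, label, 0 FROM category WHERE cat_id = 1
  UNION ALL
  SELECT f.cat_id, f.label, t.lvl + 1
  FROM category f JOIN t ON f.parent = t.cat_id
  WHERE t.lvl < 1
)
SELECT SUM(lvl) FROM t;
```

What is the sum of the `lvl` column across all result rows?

Base: cat_id=1 (History) at lvl 0.
Iteration 1: rows with parent in {1} -> Biology (id 2, lvl 1), Books (id 3, lvl 1), Comedy (id 4, lvl 1).
Iteration 2: lvl < 1 fails for all current rows; recursion stops.
SUM(lvl) = 0 + 1 + 1 + 1 = 3.

3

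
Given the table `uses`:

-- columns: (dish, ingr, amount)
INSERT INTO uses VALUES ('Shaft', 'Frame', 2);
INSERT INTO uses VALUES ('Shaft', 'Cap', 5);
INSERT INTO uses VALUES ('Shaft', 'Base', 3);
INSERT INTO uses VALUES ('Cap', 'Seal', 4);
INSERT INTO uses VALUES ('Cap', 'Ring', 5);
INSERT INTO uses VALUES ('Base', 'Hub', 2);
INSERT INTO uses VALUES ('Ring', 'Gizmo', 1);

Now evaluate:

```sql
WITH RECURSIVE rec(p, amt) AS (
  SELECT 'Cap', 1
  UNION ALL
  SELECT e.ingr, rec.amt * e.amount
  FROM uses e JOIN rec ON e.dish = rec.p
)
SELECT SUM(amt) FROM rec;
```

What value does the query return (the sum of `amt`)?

Base: (Cap, amt=1).
Iteration 1: components of {Cap} -> Ring = 1*5 = 5, Seal = 1*4 = 4.
Iteration 2: components of {Ring,Seal} -> Gizmo = 5*1 = 5.
Iteration 3: no further components; recursion stops.
SUM(amt) = 1 + 4 + 5 + 5 = 15.

15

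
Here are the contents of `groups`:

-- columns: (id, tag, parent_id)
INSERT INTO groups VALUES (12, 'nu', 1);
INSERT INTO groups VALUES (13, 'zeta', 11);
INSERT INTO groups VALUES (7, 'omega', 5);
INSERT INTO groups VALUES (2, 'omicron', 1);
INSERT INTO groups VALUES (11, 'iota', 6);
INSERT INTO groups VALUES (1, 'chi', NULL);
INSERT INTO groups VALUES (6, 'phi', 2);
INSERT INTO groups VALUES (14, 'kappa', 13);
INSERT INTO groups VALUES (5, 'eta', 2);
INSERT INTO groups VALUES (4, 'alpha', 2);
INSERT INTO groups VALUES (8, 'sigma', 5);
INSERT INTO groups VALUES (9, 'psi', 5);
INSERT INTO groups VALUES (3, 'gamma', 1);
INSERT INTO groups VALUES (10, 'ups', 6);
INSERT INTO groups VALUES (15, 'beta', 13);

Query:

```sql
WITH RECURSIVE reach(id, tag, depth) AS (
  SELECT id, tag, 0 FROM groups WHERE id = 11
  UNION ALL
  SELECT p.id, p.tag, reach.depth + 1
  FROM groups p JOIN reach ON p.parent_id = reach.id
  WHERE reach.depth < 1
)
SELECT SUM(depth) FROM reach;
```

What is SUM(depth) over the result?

Base: id=11 (iota) at depth 0.
Iteration 1: rows with parent_id in {11} -> zeta (id 13, depth 1).
Iteration 2: depth < 1 fails for all current rows; recursion stops.
SUM(depth) = 0 + 1 = 1.

1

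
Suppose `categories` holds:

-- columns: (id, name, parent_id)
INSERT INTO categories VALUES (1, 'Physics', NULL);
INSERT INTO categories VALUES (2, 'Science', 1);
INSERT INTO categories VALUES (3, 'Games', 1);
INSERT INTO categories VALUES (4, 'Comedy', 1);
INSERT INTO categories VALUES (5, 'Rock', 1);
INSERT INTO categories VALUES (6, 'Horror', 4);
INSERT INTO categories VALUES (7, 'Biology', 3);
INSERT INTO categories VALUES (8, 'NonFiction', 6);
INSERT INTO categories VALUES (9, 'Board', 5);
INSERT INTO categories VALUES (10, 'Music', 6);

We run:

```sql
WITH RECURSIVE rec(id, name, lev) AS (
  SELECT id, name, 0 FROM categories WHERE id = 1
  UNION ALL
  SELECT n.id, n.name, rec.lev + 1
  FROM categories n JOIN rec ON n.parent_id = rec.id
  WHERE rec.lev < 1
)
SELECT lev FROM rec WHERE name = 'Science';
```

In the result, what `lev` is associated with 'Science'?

Base: id=1 (Physics) at lev 0.
Iteration 1: rows with parent_id in {1} -> Science (id 2, lev 1), Games (id 3, lev 1), Comedy (id 4, lev 1), Rock (id 5, lev 1).
Iteration 2: lev < 1 fails for all current rows; recursion stops.

1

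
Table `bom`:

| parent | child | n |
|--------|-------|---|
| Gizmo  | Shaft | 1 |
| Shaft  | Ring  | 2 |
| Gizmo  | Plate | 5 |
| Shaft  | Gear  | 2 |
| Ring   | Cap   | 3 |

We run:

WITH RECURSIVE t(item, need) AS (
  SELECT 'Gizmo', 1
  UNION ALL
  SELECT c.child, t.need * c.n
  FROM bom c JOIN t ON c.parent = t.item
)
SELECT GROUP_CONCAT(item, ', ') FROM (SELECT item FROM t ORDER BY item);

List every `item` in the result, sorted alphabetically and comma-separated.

Cap, Gear, Gizmo, Plate, Ring, Shaft

Base: (Gizmo, need=1).
Iteration 1: components of {Gizmo} -> Plate = 1*5 = 5, Shaft = 1*1 = 1.
Iteration 2: components of {Plate,Shaft} -> Gear = 1*2 = 2, Ring = 1*2 = 2.
Iteration 3: components of {Gear,Ring} -> Cap = 2*3 = 6.
Iteration 4: no further components; recursion stops.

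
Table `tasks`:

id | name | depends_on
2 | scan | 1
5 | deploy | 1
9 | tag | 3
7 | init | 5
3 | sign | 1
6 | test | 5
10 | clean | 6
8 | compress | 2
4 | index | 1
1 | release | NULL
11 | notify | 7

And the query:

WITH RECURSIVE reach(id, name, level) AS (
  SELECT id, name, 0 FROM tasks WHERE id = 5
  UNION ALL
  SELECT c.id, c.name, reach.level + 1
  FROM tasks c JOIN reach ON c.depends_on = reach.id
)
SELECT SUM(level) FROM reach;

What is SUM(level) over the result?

6

Base: id=5 (deploy) at level 0.
Iteration 1: rows with depends_on in {5} -> test (id 6, level 1), init (id 7, level 1).
Iteration 2: rows with depends_on in {6,7} -> clean (id 10, level 2), notify (id 11, level 2).
Iteration 3: no rows with depends_on in {10,11}; recursion stops.
SUM(level) = 0 + 1 + 1 + 2 + 2 = 6.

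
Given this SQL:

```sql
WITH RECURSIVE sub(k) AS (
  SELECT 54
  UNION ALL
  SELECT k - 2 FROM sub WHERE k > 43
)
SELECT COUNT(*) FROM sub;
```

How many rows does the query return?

Base: k=54.
Iteration 1: 54 > 43 holds -> k = 54 - 2 = 52.
Iteration 2: 52 > 43 holds -> k = 52 - 2 = 50.
Iteration 3: 50 > 43 holds -> k = 50 - 2 = 48.
Iteration 4: 48 > 43 holds -> k = 48 - 2 = 46.
Iteration 5: 46 > 43 holds -> k = 46 - 2 = 44.
Iteration 6: 44 > 43 holds -> k = 44 - 2 = 42.
Iteration 7: 42 > 43 fails; recursion stops.
Total rows emitted: 7.

7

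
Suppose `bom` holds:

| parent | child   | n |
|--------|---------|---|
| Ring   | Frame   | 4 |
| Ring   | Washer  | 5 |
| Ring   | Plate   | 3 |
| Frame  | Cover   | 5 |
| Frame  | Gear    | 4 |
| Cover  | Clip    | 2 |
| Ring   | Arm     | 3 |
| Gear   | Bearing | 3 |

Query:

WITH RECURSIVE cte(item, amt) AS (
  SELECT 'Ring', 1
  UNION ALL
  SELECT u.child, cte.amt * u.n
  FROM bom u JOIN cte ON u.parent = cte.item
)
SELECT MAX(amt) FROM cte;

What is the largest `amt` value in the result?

48

Base: (Ring, amt=1).
Iteration 1: components of {Ring} -> Arm = 1*3 = 3, Frame = 1*4 = 4, Plate = 1*3 = 3, Washer = 1*5 = 5.
Iteration 2: components of {Arm,Frame,Plate,Washer} -> Cover = 4*5 = 20, Gear = 4*4 = 16.
Iteration 3: components of {Cover,Gear} -> Bearing = 16*3 = 48, Clip = 20*2 = 40.
Iteration 4: no further components; recursion stops.
amt values: 1, 4, 5, 3, 3, 20, 16, 40, 48; the maximum is 48.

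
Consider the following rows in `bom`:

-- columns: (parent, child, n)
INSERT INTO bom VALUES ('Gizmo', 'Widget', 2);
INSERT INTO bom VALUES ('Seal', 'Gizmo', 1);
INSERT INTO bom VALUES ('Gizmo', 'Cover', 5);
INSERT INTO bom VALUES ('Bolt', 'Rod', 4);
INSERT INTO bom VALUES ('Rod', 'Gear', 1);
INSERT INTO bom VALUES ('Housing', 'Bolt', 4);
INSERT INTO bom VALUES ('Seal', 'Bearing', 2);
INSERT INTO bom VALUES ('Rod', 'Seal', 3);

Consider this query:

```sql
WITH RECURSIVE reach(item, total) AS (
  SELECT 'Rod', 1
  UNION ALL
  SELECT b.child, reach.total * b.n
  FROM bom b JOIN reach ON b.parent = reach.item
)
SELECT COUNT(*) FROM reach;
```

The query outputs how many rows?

Base: (Rod, total=1).
Iteration 1: components of {Rod} -> Gear = 1*1 = 1, Seal = 1*3 = 3.
Iteration 2: components of {Gear,Seal} -> Bearing = 3*2 = 6, Gizmo = 3*1 = 3.
Iteration 3: components of {Bearing,Gizmo} -> Cover = 3*5 = 15, Widget = 3*2 = 6.
Iteration 4: no further components; recursion stops.
Total rows emitted: 7.

7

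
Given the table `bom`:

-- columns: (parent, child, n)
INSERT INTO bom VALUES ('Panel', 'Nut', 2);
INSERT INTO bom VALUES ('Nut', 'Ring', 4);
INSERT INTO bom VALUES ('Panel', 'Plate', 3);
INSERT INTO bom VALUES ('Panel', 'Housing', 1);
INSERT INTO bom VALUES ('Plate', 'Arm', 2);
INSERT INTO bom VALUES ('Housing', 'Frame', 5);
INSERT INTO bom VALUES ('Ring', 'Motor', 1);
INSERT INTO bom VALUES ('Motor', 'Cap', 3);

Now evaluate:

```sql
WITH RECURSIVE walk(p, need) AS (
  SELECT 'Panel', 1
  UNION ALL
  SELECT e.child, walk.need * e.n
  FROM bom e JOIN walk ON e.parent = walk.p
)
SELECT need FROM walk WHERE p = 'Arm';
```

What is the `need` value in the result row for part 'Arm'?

Base: (Panel, need=1).
Iteration 1: components of {Panel} -> Housing = 1*1 = 1, Nut = 1*2 = 2, Plate = 1*3 = 3.
Iteration 2: components of {Housing,Nut,Plate} -> Arm = 3*2 = 6, Frame = 1*5 = 5, Ring = 2*4 = 8.
Iteration 3: components of {Arm,Frame,Ring} -> Motor = 8*1 = 8.
Iteration 4: components of {Motor} -> Cap = 8*3 = 24.
Iteration 5: no further components; recursion stops.

6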